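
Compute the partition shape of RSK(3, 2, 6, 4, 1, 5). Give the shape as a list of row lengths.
[3, 2, 1]

Row-insert each entry into an empty tableau.

After inserting 3: P = [[3]].
After inserting 2: P = [[2], [3]].
After inserting 6: P = [[2, 6], [3]].
After inserting 4: P = [[2, 4], [3, 6]].
After inserting 1: P = [[1, 4], [2, 6], [3]].
After inserting 5: P = [[1, 4, 5], [2, 6], [3]].

The final insertion tableau P = [[1, 4, 5], [2, 6], [3]] has shape [3, 2, 1].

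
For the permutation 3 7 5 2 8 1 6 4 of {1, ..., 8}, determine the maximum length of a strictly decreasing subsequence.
4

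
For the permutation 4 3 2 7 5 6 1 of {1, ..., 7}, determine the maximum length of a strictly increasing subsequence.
3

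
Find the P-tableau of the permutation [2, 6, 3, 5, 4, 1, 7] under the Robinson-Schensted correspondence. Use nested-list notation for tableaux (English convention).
P = [[1, 3, 4, 7], [2], [5], [6]]

Insert 2: appended to row 1. P = [[2]].
Insert 6: appended to row 1. P = [[2, 6]].
Insert 3: 3 bumps 6 from row 1; 6 starts row 2. P = [[2, 3], [6]].
Insert 5: appended to row 1. P = [[2, 3, 5], [6]].
Insert 4: 4 bumps 5 from row 1; 5 bumps 6 from row 2; 6 starts row 3. P = [[2, 3, 4], [5], [6]].
Insert 1: 1 bumps 2 from row 1; 2 bumps 5 from row 2; 5 bumps 6 from row 3; 6 starts row 4. P = [[1, 3, 4], [2], [5], [6]].
Insert 7: appended to row 1. P = [[1, 3, 4, 7], [2], [5], [6]].

So P = [[1, 3, 4, 7], [2], [5], [6]].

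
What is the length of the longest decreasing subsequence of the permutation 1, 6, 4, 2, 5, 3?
3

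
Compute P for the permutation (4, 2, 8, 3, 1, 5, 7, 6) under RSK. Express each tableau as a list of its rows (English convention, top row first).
Insert 4: appended to row 1. P = [[4]].
Insert 2: 2 bumps 4 from row 1; 4 starts row 2. P = [[2], [4]].
Insert 8: appended to row 1. P = [[2, 8], [4]].
Insert 3: 3 bumps 8 from row 1; 8 appends to row 2. P = [[2, 3], [4, 8]].
Insert 1: 1 bumps 2 from row 1; 2 bumps 4 from row 2; 4 starts row 3. P = [[1, 3], [2, 8], [4]].
Insert 5: appended to row 1. P = [[1, 3, 5], [2, 8], [4]].
Insert 7: appended to row 1. P = [[1, 3, 5, 7], [2, 8], [4]].
Insert 6: 6 bumps 7 from row 1; 7 bumps 8 from row 2; 8 appends to row 3. P = [[1, 3, 5, 6], [2, 7], [4, 8]].

So P = [[1, 3, 5, 6], [2, 7], [4, 8]].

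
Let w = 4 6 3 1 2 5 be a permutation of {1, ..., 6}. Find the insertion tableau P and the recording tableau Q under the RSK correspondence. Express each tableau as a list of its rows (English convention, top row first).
P = [[1, 2, 5], [3, 6], [4]], Q = [[1, 2, 6], [3, 5], [4]]

Insert each entry of the permutation into P by Schensted row insertion, recording in Q the position of each new cell.

Insert 4: appended to row 1. P = [[4]], Q = [[1]].
Insert 6: appended to row 1. P = [[4, 6]], Q = [[1, 2]].
Insert 3: 3 bumps 4 from row 1; 4 starts row 2. P = [[3, 6], [4]], Q = [[1, 2], [3]].
Insert 1: 1 bumps 3 from row 1; 3 bumps 4 from row 2; 4 starts row 3. P = [[1, 6], [3], [4]], Q = [[1, 2], [3], [4]].
Insert 2: 2 bumps 6 from row 1; 6 appends to row 2. P = [[1, 2], [3, 6], [4]], Q = [[1, 2], [3, 5], [4]].
Insert 5: appended to row 1. P = [[1, 2, 5], [3, 6], [4]], Q = [[1, 2, 6], [3, 5], [4]].

So P = [[1, 2, 5], [3, 6], [4]], Q = [[1, 2, 6], [3, 5], [4]].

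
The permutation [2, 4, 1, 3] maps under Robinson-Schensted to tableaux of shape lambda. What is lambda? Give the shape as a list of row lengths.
[2, 2]

RSK row insertion gives P = [[1, 3], [2, 4]], which has shape [2, 2].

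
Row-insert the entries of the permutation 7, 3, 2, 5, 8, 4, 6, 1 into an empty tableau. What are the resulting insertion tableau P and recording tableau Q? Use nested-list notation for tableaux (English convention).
Insert each entry of the permutation into P by Schensted row insertion, recording in Q the position of each new cell.

Insert 7: appended to row 1. P = [[7]], Q = [[1]].
Insert 3: 3 bumps 7 from row 1; 7 starts row 2. P = [[3], [7]], Q = [[1], [2]].
Insert 2: 2 bumps 3 from row 1; 3 bumps 7 from row 2; 7 starts row 3. P = [[2], [3], [7]], Q = [[1], [2], [3]].
Insert 5: appended to row 1. P = [[2, 5], [3], [7]], Q = [[1, 4], [2], [3]].
Insert 8: appended to row 1. P = [[2, 5, 8], [3], [7]], Q = [[1, 4, 5], [2], [3]].
Insert 4: 4 bumps 5 from row 1; 5 appends to row 2. P = [[2, 4, 8], [3, 5], [7]], Q = [[1, 4, 5], [2, 6], [3]].
Insert 6: 6 bumps 8 from row 1; 8 appends to row 2. P = [[2, 4, 6], [3, 5, 8], [7]], Q = [[1, 4, 5], [2, 6, 7], [3]].
Insert 1: 1 bumps 2 from row 1; 2 bumps 3 from row 2; 3 bumps 7 from row 3; 7 starts row 4. P = [[1, 4, 6], [2, 5, 8], [3], [7]], Q = [[1, 4, 5], [2, 6, 7], [3], [8]].

So P = [[1, 4, 6], [2, 5, 8], [3], [7]], Q = [[1, 4, 5], [2, 6, 7], [3], [8]].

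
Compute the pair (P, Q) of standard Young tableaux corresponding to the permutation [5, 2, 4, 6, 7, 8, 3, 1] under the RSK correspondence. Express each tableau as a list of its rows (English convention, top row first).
P = [[1, 3, 6, 7, 8], [2], [4], [5]], Q = [[1, 3, 4, 5, 6], [2], [7], [8]]

Insert each entry of the permutation into P by Schensted row insertion, recording in Q the position of each new cell.

Insert 5: appended to row 1. P = [[5]], Q = [[1]].
Insert 2: 2 bumps 5 from row 1; 5 starts row 2. P = [[2], [5]], Q = [[1], [2]].
Insert 4: appended to row 1. P = [[2, 4], [5]], Q = [[1, 3], [2]].
Insert 6: appended to row 1. P = [[2, 4, 6], [5]], Q = [[1, 3, 4], [2]].
Insert 7: appended to row 1. P = [[2, 4, 6, 7], [5]], Q = [[1, 3, 4, 5], [2]].
Insert 8: appended to row 1. P = [[2, 4, 6, 7, 8], [5]], Q = [[1, 3, 4, 5, 6], [2]].
Insert 3: 3 bumps 4 from row 1; 4 bumps 5 from row 2; 5 starts row 3. P = [[2, 3, 6, 7, 8], [4], [5]], Q = [[1, 3, 4, 5, 6], [2], [7]].
Insert 1: 1 bumps 2 from row 1; 2 bumps 4 from row 2; 4 bumps 5 from row 3; 5 starts row 4. P = [[1, 3, 6, 7, 8], [2], [4], [5]], Q = [[1, 3, 4, 5, 6], [2], [7], [8]].

So P = [[1, 3, 6, 7, 8], [2], [4], [5]], Q = [[1, 3, 4, 5, 6], [2], [7], [8]].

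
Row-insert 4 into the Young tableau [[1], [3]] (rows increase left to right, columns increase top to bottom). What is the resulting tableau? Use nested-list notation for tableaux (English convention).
4 is larger than every entry of row 1, so it is appended to row 1. The new tableau is [[1, 4], [3]].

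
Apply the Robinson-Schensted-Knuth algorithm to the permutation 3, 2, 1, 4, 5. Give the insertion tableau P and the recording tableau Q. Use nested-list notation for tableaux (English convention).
P = [[1, 4, 5], [2], [3]], Q = [[1, 4, 5], [2], [3]]

Insert each entry of the permutation into P by Schensted row insertion, recording in Q the position of each new cell.

Insert 3: appended to row 1. P = [[3]].
Insert 2: 2 bumps 3 from row 1; 3 starts row 2. P = [[2], [3]].
Insert 1: 1 bumps 2 from row 1; 2 bumps 3 from row 2; 3 starts row 3. P = [[1], [2], [3]].
Insert 4: appended to row 1. P = [[1, 4], [2], [3]].
Insert 5: appended to row 1. P = [[1, 4, 5], [2], [3]].

So P = [[1, 4, 5], [2], [3]], Q = [[1, 4, 5], [2], [3]].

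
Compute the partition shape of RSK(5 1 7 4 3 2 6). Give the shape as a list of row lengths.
[3, 2, 1, 1]

Row-insert each entry into an empty tableau.

After inserting 5: P = [[5]].
After inserting 1: P = [[1], [5]].
After inserting 7: P = [[1, 7], [5]].
After inserting 4: P = [[1, 4], [5, 7]].
After inserting 3: P = [[1, 3], [4, 7], [5]].
After inserting 2: P = [[1, 2], [3, 7], [4], [5]].
After inserting 6: P = [[1, 2, 6], [3, 7], [4], [5]].

The final insertion tableau P = [[1, 2, 6], [3, 7], [4], [5]] has shape [3, 2, 1, 1].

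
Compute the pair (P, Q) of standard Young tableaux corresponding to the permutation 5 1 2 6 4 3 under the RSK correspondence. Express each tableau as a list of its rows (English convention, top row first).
Insert each entry of the permutation into P by Schensted row insertion, recording in Q the position of each new cell.

After inserting 5: P = [[5]].
After inserting 1: P = [[1], [5]].
After inserting 2: P = [[1, 2], [5]].
After inserting 6: P = [[1, 2, 6], [5]].
After inserting 4: P = [[1, 2, 4], [5, 6]].
After inserting 3: P = [[1, 2, 3], [4, 6], [5]].

So P = [[1, 2, 3], [4, 6], [5]], Q = [[1, 3, 4], [2, 5], [6]].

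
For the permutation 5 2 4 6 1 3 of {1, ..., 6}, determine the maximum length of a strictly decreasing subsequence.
3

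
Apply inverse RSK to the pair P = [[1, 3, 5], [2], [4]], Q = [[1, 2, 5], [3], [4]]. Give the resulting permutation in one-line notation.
2 4 3 1 5

Reverse the RSK construction: for i from n down to 1, find the cell of Q containing i, remove the entry at that cell from P, and reverse-bump it up through P; the value ejected from row 1 is w(i).

Step i=5: Q has 5 at row 1, column 3; remove that cell from P, ejecting 5. So w(5) = 5. P is now [[1, 3], [2], [4]].
Step i=4: Q has 4 at row 3, column 1; remove 4 from row 3 of P and reverse-bump: 4 enters row 2 and ejects 2; 2 enters row 1 and ejects 1. So w(4) = 1. P is now [[2, 3], [4]].
Step i=3: Q has 3 at row 2, column 1; remove 4 from row 2 of P and reverse-bump: 4 enters row 1 and ejects 3. So w(3) = 3. P is now [[2, 4]].
Step i=2: Q has 2 at row 1, column 2; remove that cell from P, ejecting 4. So w(2) = 4. P is now [[2]].
Step i=1: Q has 1 at row 1, column 1; remove that cell from P, ejecting 2. So w(1) = 2. P is now [].

So w = 2 4 3 1 5.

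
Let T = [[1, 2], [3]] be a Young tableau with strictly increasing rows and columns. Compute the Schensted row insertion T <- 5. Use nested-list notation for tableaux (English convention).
5 is larger than every entry of row 1, so it is appended to row 1. The new tableau is [[1, 2, 5], [3]].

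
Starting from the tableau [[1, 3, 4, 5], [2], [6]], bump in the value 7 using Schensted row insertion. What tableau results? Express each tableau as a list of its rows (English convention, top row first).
[[1, 3, 4, 5, 7], [2], [6]]

7 is larger than every entry of row 1, so it is appended to row 1. The new tableau is [[1, 3, 4, 5, 7], [2], [6]].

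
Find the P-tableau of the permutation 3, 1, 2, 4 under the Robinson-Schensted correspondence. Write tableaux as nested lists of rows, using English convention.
Insert 3: appended to row 1. P = [[3]].
Insert 1: 1 bumps 3 from row 1; 3 starts row 2. P = [[1], [3]].
Insert 2: appended to row 1. P = [[1, 2], [3]].
Insert 4: appended to row 1. P = [[1, 2, 4], [3]].

So P = [[1, 2, 4], [3]].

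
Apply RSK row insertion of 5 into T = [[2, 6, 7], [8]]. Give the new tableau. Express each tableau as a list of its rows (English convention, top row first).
[[2, 5, 7], [6], [8]]

In row 1, 5 replaces 6 (the leftmost entry greater than 5); 6 is bumped to row 2. In row 2, 6 replaces 8 (the leftmost entry greater than 6); 8 is bumped to row 3. 8 starts a new row 3. The new tableau is [[2, 5, 7], [6], [8]].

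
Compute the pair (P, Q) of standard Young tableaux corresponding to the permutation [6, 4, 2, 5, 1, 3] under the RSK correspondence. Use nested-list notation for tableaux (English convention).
Insert each entry of the permutation into P by Schensted row insertion, recording in Q the position of each new cell.

Insert 6: appended to row 1. P = [[6]].
Insert 4: 4 bumps 6 from row 1; 6 starts row 2. P = [[4], [6]].
Insert 2: 2 bumps 4 from row 1; 4 bumps 6 from row 2; 6 starts row 3. P = [[2], [4], [6]].
Insert 5: appended to row 1. P = [[2, 5], [4], [6]].
Insert 1: 1 bumps 2 from row 1; 2 bumps 4 from row 2; 4 bumps 6 from row 3; 6 starts row 4. P = [[1, 5], [2], [4], [6]].
Insert 3: 3 bumps 5 from row 1; 5 appends to row 2. P = [[1, 3], [2, 5], [4], [6]].

So P = [[1, 3], [2, 5], [4], [6]], Q = [[1, 4], [2, 6], [3], [5]].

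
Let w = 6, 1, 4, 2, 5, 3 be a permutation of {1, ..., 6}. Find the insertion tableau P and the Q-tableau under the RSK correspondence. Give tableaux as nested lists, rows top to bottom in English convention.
Insert each entry of the permutation into P by Schensted row insertion, recording in Q the position of each new cell.

Insert 6: appended to row 1. P = [[6]].
Insert 1: 1 bumps 6 from row 1; 6 starts row 2. P = [[1], [6]].
Insert 4: appended to row 1. P = [[1, 4], [6]].
Insert 2: 2 bumps 4 from row 1; 4 bumps 6 from row 2; 6 starts row 3. P = [[1, 2], [4], [6]].
Insert 5: appended to row 1. P = [[1, 2, 5], [4], [6]].
Insert 3: 3 bumps 5 from row 1; 5 appends to row 2. P = [[1, 2, 3], [4, 5], [6]].

So P = [[1, 2, 3], [4, 5], [6]], Q = [[1, 3, 5], [2, 6], [4]].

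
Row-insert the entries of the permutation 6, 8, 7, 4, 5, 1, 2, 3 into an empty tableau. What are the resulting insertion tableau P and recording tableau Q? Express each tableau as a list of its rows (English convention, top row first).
Insert each entry of the permutation into P by Schensted row insertion, recording in Q the position of each new cell.

Insert 6: appended to row 1. P = [[6]].
Insert 8: appended to row 1. P = [[6, 8]].
Insert 7: 7 bumps 8 from row 1; 8 starts row 2. P = [[6, 7], [8]].
Insert 4: 4 bumps 6 from row 1; 6 bumps 8 from row 2; 8 starts row 3. P = [[4, 7], [6], [8]].
Insert 5: 5 bumps 7 from row 1; 7 appends to row 2. P = [[4, 5], [6, 7], [8]].
Insert 1: 1 bumps 4 from row 1; 4 bumps 6 from row 2; 6 bumps 8 from row 3; 8 starts row 4. P = [[1, 5], [4, 7], [6], [8]].
Insert 2: 2 bumps 5 from row 1; 5 bumps 7 from row 2; 7 appends to row 3. P = [[1, 2], [4, 5], [6, 7], [8]].
Insert 3: appended to row 1. P = [[1, 2, 3], [4, 5], [6, 7], [8]].

So P = [[1, 2, 3], [4, 5], [6, 7], [8]], Q = [[1, 2, 8], [3, 5], [4, 7], [6]].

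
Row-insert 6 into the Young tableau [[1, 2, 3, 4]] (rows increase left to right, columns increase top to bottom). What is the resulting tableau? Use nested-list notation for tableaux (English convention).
6 is larger than every entry of row 1, so it is appended to row 1. The new tableau is [[1, 2, 3, 4, 6]].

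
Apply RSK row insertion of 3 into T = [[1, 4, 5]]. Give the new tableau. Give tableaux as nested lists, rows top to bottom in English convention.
In row 1, 3 replaces 4 (the leftmost entry greater than 3); 4 is bumped to row 2. 4 starts a new row 2. The new tableau is [[1, 3, 5], [4]].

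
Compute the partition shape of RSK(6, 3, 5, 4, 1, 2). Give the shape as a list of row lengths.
[2, 2, 1, 1]

RSK row insertion gives P = [[1, 2], [3, 4], [5], [6]], which has shape [2, 2, 1, 1].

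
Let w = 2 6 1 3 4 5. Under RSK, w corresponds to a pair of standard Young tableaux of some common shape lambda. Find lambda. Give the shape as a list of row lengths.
[4, 2]

RSK row insertion gives P = [[1, 3, 4, 5], [2, 6]], which has shape [4, 2].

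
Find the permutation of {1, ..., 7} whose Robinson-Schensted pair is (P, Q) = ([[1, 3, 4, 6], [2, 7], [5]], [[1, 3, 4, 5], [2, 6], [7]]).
Reverse RSK: for i = n, n-1, ..., 1, locate i in Q, remove the corresponding corner cell from P, and reverse-bump its entry up through P; the value ejected from row 1 is w(i).

So w = 5 2 3 4 7 6 1.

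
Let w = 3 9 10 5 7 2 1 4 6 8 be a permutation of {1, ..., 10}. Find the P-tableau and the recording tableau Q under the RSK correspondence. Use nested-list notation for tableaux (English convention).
P = [[1, 4, 6, 8], [2, 5, 7], [3, 10], [9]], Q = [[1, 2, 3, 10], [4, 5, 9], [6, 8], [7]]

Insert each entry of the permutation into P by Schensted row insertion, recording in Q the position of each new cell.

Insert 3: appended to row 1. P = [[3]].
Insert 9: appended to row 1. P = [[3, 9]].
Insert 10: appended to row 1. P = [[3, 9, 10]].
Insert 5: 5 bumps 9 from row 1; 9 starts row 2. P = [[3, 5, 10], [9]].
Insert 7: 7 bumps 10 from row 1; 10 appends to row 2. P = [[3, 5, 7], [9, 10]].
Insert 2: 2 bumps 3 from row 1; 3 bumps 9 from row 2; 9 starts row 3. P = [[2, 5, 7], [3, 10], [9]].
Insert 1: 1 bumps 2 from row 1; 2 bumps 3 from row 2; 3 bumps 9 from row 3; 9 starts row 4. P = [[1, 5, 7], [2, 10], [3], [9]].
Insert 4: 4 bumps 5 from row 1; 5 bumps 10 from row 2; 10 appends to row 3. P = [[1, 4, 7], [2, 5], [3, 10], [9]].
Insert 6: 6 bumps 7 from row 1; 7 appends to row 2. P = [[1, 4, 6], [2, 5, 7], [3, 10], [9]].
Insert 8: appended to row 1. P = [[1, 4, 6, 8], [2, 5, 7], [3, 10], [9]].

So P = [[1, 4, 6, 8], [2, 5, 7], [3, 10], [9]], Q = [[1, 2, 3, 10], [4, 5, 9], [6, 8], [7]].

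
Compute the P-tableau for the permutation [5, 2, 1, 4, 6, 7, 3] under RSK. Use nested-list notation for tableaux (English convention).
Insert 5: appended to row 1. P = [[5]].
Insert 2: 2 bumps 5 from row 1; 5 starts row 2. P = [[2], [5]].
Insert 1: 1 bumps 2 from row 1; 2 bumps 5 from row 2; 5 starts row 3. P = [[1], [2], [5]].
Insert 4: appended to row 1. P = [[1, 4], [2], [5]].
Insert 6: appended to row 1. P = [[1, 4, 6], [2], [5]].
Insert 7: appended to row 1. P = [[1, 4, 6, 7], [2], [5]].
Insert 3: 3 bumps 4 from row 1; 4 appends to row 2. P = [[1, 3, 6, 7], [2, 4], [5]].

So P = [[1, 3, 6, 7], [2, 4], [5]].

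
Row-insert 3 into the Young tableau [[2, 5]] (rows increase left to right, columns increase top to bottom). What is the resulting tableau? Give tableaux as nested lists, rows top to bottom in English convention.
In row 1, 3 replaces 5 (the leftmost entry greater than 3); 5 is bumped to row 2. 5 starts a new row 2. The new tableau is [[2, 3], [5]].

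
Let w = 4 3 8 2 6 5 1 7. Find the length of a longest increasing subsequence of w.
3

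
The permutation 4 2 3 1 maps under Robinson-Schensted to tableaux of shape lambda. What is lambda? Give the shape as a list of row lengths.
Row-insert each entry into an empty tableau.

After inserting 4: P = [[4]].
After inserting 2: P = [[2], [4]].
After inserting 3: P = [[2, 3], [4]].
After inserting 1: P = [[1, 3], [2], [4]].

The final insertion tableau P = [[1, 3], [2], [4]] has shape [2, 1, 1].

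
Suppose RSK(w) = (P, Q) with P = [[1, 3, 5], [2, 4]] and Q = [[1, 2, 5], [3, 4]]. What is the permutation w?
2 4 1 3 5

Reverse the RSK construction: for i from n down to 1, find the cell of Q containing i, remove the entry at that cell from P, and reverse-bump it up through P; the value ejected from row 1 is w(i).

Step i=5: Q has 5 at row 1, column 3; remove that cell from P, ejecting 5. So w(5) = 5. P is now [[1, 3], [2, 4]].
Step i=4: Q has 4 at row 2, column 2; remove 4 from row 2 of P and reverse-bump: 4 enters row 1 and ejects 3. So w(4) = 3. P is now [[1, 4], [2]].
Step i=3: Q has 3 at row 2, column 1; remove 2 from row 2 of P and reverse-bump: 2 enters row 1 and ejects 1. So w(3) = 1. P is now [[2, 4]].
Step i=2: Q has 2 at row 1, column 2; remove that cell from P, ejecting 4. So w(2) = 4. P is now [[2]].
Step i=1: Q has 1 at row 1, column 1; remove that cell from P, ejecting 2. So w(1) = 2. P is now [].

So w = 2 4 1 3 5.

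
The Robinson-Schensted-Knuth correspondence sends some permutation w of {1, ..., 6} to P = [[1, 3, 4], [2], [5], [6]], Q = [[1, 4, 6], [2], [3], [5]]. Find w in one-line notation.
Reverse the RSK construction: for i from n down to 1, find the cell of Q containing i, remove the entry at that cell from P, and reverse-bump it up through P; the value ejected from row 1 is w(i).

Step i=6: Q has 6 at row 1, column 3; remove that cell from P, ejecting 4. So w(6) = 4. P is now [[1, 3], [2], [5], [6]].
Step i=5: Q has 5 at row 4, column 1; remove 6 from row 4 of P and reverse-bump: 6 enters row 3 and ejects 5; 5 enters row 2 and ejects 2; 2 enters row 1 and ejects 1. So w(5) = 1. P is now [[2, 3], [5], [6]].
Step i=4: Q has 4 at row 1, column 2; remove that cell from P, ejecting 3. So w(4) = 3. P is now [[2], [5], [6]].
Step i=3: Q has 3 at row 3, column 1; remove 6 from row 3 of P and reverse-bump: 6 enters row 2 and ejects 5; 5 enters row 1 and ejects 2. So w(3) = 2. P is now [[5], [6]].
Step i=2: Q has 2 at row 2, column 1; remove 6 from row 2 of P and reverse-bump: 6 enters row 1 and ejects 5. So w(2) = 5. P is now [[6]].
Step i=1: Q has 1 at row 1, column 1; remove that cell from P, ejecting 6. So w(1) = 6. P is now [].

So w = 6 5 2 3 1 4.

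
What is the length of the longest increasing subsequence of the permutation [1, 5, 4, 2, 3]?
3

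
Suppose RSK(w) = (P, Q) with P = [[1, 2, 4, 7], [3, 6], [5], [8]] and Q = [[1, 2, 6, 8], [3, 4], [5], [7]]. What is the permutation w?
5 8 1 6 3 4 2 7

Reverse the RSK construction: for i from n down to 1, find the cell of Q containing i, remove the entry at that cell from P, and reverse-bump it up through P; the value ejected from row 1 is w(i).

Step i=8: Q has 8 at row 1, column 4; remove that cell from P, ejecting 7. So w(8) = 7. P is now [[1, 2, 4], [3, 6], [5], [8]].
Step i=7: Q has 7 at row 4, column 1; remove 8 from row 4 of P and reverse-bump: 8 enters row 3 and ejects 5; 5 enters row 2 and ejects 3; 3 enters row 1 and ejects 2. So w(7) = 2. P is now [[1, 3, 4], [5, 6], [8]].
Step i=6: Q has 6 at row 1, column 3; remove that cell from P, ejecting 4. So w(6) = 4. P is now [[1, 3], [5, 6], [8]].
Step i=5: Q has 5 at row 3, column 1; remove 8 from row 3 of P and reverse-bump: 8 enters row 2 and ejects 6; 6 enters row 1 and ejects 3. So w(5) = 3. P is now [[1, 6], [5, 8]].
Step i=4: Q has 4 at row 2, column 2; remove 8 from row 2 of P and reverse-bump: 8 enters row 1 and ejects 6. So w(4) = 6. P is now [[1, 8], [5]].
Step i=3: Q has 3 at row 2, column 1; remove 5 from row 2 of P and reverse-bump: 5 enters row 1 and ejects 1. So w(3) = 1. P is now [[5, 8]].
Step i=2: Q has 2 at row 1, column 2; remove that cell from P, ejecting 8. So w(2) = 8. P is now [[5]].
Step i=1: Q has 1 at row 1, column 1; remove that cell from P, ejecting 5. So w(1) = 5. P is now [].

So w = 5 8 1 6 3 4 2 7.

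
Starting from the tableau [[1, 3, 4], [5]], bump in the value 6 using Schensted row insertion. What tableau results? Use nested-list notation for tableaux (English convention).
6 is larger than every entry of row 1, so it is appended to row 1. The new tableau is [[1, 3, 4, 6], [5]].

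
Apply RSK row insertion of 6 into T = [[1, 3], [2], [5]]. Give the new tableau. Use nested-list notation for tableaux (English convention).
[[1, 3, 6], [2], [5]]

6 is larger than every entry of row 1, so it is appended to row 1. The new tableau is [[1, 3, 6], [2], [5]].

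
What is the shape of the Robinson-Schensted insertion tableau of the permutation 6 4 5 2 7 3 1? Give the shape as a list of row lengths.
[3, 2, 1, 1]

Row-insert each entry into an empty tableau.

After inserting 6: P = [[6]].
After inserting 4: P = [[4], [6]].
After inserting 5: P = [[4, 5], [6]].
After inserting 2: P = [[2, 5], [4], [6]].
After inserting 7: P = [[2, 5, 7], [4], [6]].
After inserting 3: P = [[2, 3, 7], [4, 5], [6]].
After inserting 1: P = [[1, 3, 7], [2, 5], [4], [6]].

The final insertion tableau P = [[1, 3, 7], [2, 5], [4], [6]] has shape [3, 2, 1, 1].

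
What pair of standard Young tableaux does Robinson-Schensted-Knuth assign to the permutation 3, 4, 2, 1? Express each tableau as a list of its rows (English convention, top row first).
P = [[1, 4], [2], [3]], Q = [[1, 2], [3], [4]]

Insert each entry of the permutation into P by Schensted row insertion, recording in Q the position of each new cell.

Insert 3: appended to row 1. P = [[3]].
Insert 4: appended to row 1. P = [[3, 4]].
Insert 2: 2 bumps 3 from row 1; 3 starts row 2. P = [[2, 4], [3]].
Insert 1: 1 bumps 2 from row 1; 2 bumps 3 from row 2; 3 starts row 3. P = [[1, 4], [2], [3]].

So P = [[1, 4], [2], [3]], Q = [[1, 2], [3], [4]].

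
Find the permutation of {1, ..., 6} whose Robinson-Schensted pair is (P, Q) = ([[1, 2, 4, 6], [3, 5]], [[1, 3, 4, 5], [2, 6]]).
3 1 2 5 6 4

Reverse the RSK construction: for i from n down to 1, find the cell of Q containing i, remove the entry at that cell from P, and reverse-bump it up through P; the value ejected from row 1 is w(i).

Step i=6: Q has 6 at row 2, column 2; remove 5 from row 2 of P and reverse-bump: 5 enters row 1 and ejects 4. So w(6) = 4. P is now [[1, 2, 5, 6], [3]].
Step i=5: Q has 5 at row 1, column 4; remove that cell from P, ejecting 6. So w(5) = 6. P is now [[1, 2, 5], [3]].
Step i=4: Q has 4 at row 1, column 3; remove that cell from P, ejecting 5. So w(4) = 5. P is now [[1, 2], [3]].
Step i=3: Q has 3 at row 1, column 2; remove that cell from P, ejecting 2. So w(3) = 2. P is now [[1], [3]].
Step i=2: Q has 2 at row 2, column 1; remove 3 from row 2 of P and reverse-bump: 3 enters row 1 and ejects 1. So w(2) = 1. P is now [[3]].
Step i=1: Q has 1 at row 1, column 1; remove that cell from P, ejecting 3. So w(1) = 3. P is now [].

So w = 3 1 2 5 6 4.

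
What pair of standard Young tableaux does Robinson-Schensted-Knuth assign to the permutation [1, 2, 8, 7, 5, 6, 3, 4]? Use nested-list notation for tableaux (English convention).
Insert each entry of the permutation into P by Schensted row insertion, recording in Q the position of each new cell.

Insert 1: appended to row 1. P = [[1]].
Insert 2: appended to row 1. P = [[1, 2]].
Insert 8: appended to row 1. P = [[1, 2, 8]].
Insert 7: 7 bumps 8 from row 1; 8 starts row 2. P = [[1, 2, 7], [8]].
Insert 5: 5 bumps 7 from row 1; 7 bumps 8 from row 2; 8 starts row 3. P = [[1, 2, 5], [7], [8]].
Insert 6: appended to row 1. P = [[1, 2, 5, 6], [7], [8]].
Insert 3: 3 bumps 5 from row 1; 5 bumps 7 from row 2; 7 bumps 8 from row 3; 8 starts row 4. P = [[1, 2, 3, 6], [5], [7], [8]].
Insert 4: 4 bumps 6 from row 1; 6 appends to row 2. P = [[1, 2, 3, 4], [5, 6], [7], [8]].

So P = [[1, 2, 3, 4], [5, 6], [7], [8]], Q = [[1, 2, 3, 6], [4, 8], [5], [7]].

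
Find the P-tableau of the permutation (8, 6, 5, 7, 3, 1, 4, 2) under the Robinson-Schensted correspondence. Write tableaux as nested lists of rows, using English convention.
Insert 8: appended to row 1. P = [[8]].
Insert 6: 6 bumps 8 from row 1; 8 starts row 2. P = [[6], [8]].
Insert 5: 5 bumps 6 from row 1; 6 bumps 8 from row 2; 8 starts row 3. P = [[5], [6], [8]].
Insert 7: appended to row 1. P = [[5, 7], [6], [8]].
Insert 3: 3 bumps 5 from row 1; 5 bumps 6 from row 2; 6 bumps 8 from row 3; 8 starts row 4. P = [[3, 7], [5], [6], [8]].
Insert 1: 1 bumps 3 from row 1; 3 bumps 5 from row 2; 5 bumps 6 from row 3; 6 bumps 8 from row 4; 8 starts row 5. P = [[1, 7], [3], [5], [6], [8]].
Insert 4: 4 bumps 7 from row 1; 7 appends to row 2. P = [[1, 4], [3, 7], [5], [6], [8]].
Insert 2: 2 bumps 4 from row 1; 4 bumps 7 from row 2; 7 appends to row 3. P = [[1, 2], [3, 4], [5, 7], [6], [8]].

So P = [[1, 2], [3, 4], [5, 7], [6], [8]].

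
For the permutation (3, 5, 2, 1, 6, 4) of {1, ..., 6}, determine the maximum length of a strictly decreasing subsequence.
3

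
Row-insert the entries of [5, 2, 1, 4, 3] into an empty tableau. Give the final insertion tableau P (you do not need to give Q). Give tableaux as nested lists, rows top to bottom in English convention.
P = [[1, 3], [2, 4], [5]]

Insert 5: appended to row 1. P = [[5]].
Insert 2: 2 bumps 5 from row 1; 5 starts row 2. P = [[2], [5]].
Insert 1: 1 bumps 2 from row 1; 2 bumps 5 from row 2; 5 starts row 3. P = [[1], [2], [5]].
Insert 4: appended to row 1. P = [[1, 4], [2], [5]].
Insert 3: 3 bumps 4 from row 1; 4 appends to row 2. P = [[1, 3], [2, 4], [5]].

So P = [[1, 3], [2, 4], [5]].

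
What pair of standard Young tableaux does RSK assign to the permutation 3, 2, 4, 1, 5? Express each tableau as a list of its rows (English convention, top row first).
Insert each entry of the permutation into P by Schensted row insertion, recording in Q the position of each new cell.

Insert 3: appended to row 1. P = [[3]].
Insert 2: 2 bumps 3 from row 1; 3 starts row 2. P = [[2], [3]].
Insert 4: appended to row 1. P = [[2, 4], [3]].
Insert 1: 1 bumps 2 from row 1; 2 bumps 3 from row 2; 3 starts row 3. P = [[1, 4], [2], [3]].
Insert 5: appended to row 1. P = [[1, 4, 5], [2], [3]].

So P = [[1, 4, 5], [2], [3]], Q = [[1, 3, 5], [2], [4]].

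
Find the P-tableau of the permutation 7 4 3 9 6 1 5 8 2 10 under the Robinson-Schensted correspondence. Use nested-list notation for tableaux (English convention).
Insert 7: appended to row 1. P = [[7]].
Insert 4: 4 bumps 7 from row 1; 7 starts row 2. P = [[4], [7]].
Insert 3: 3 bumps 4 from row 1; 4 bumps 7 from row 2; 7 starts row 3. P = [[3], [4], [7]].
Insert 9: appended to row 1. P = [[3, 9], [4], [7]].
Insert 6: 6 bumps 9 from row 1; 9 appends to row 2. P = [[3, 6], [4, 9], [7]].
Insert 1: 1 bumps 3 from row 1; 3 bumps 4 from row 2; 4 bumps 7 from row 3; 7 starts row 4. P = [[1, 6], [3, 9], [4], [7]].
Insert 5: 5 bumps 6 from row 1; 6 bumps 9 from row 2; 9 appends to row 3. P = [[1, 5], [3, 6], [4, 9], [7]].
Insert 8: appended to row 1. P = [[1, 5, 8], [3, 6], [4, 9], [7]].
Insert 2: 2 bumps 5 from row 1; 5 bumps 6 from row 2; 6 bumps 9 from row 3; 9 appends to row 4. P = [[1, 2, 8], [3, 5], [4, 6], [7, 9]].
Insert 10: appended to row 1. P = [[1, 2, 8, 10], [3, 5], [4, 6], [7, 9]].

So P = [[1, 2, 8, 10], [3, 5], [4, 6], [7, 9]].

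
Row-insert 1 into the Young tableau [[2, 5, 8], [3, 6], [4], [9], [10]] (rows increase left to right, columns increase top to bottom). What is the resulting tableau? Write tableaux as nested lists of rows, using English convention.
[[1, 5, 8], [2, 6], [3], [4], [9], [10]]

In row 1, 1 replaces 2 (the leftmost entry greater than 1); 2 is bumped to row 2. In row 2, 2 replaces 3 (the leftmost entry greater than 2); 3 is bumped to row 3. In row 3, 3 replaces 4 (the leftmost entry greater than 3); 4 is bumped to row 4. In row 4, 4 replaces 9 (the leftmost entry greater than 4); 9 is bumped to row 5. In row 5, 9 replaces 10 (the leftmost entry greater than 9); 10 is bumped to row 6. 10 starts a new row 6. The new tableau is [[1, 5, 8], [2, 6], [3], [4], [9], [10]].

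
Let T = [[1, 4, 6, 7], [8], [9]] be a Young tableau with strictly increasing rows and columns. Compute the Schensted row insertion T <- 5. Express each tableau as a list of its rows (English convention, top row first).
In row 1, 5 replaces 6 (the leftmost entry greater than 5); 6 is bumped to row 2. In row 2, 6 replaces 8 (the leftmost entry greater than 6); 8 is bumped to row 3. In row 3, 8 replaces 9 (the leftmost entry greater than 8); 9 is bumped to row 4. 9 starts a new row 4. The new tableau is [[1, 4, 5, 7], [6], [8], [9]].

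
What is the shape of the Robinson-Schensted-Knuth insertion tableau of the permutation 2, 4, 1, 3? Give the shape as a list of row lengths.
[2, 2]

Row-insert each entry into an empty tableau.

After inserting 2: P = [[2]].
After inserting 4: P = [[2, 4]].
After inserting 1: P = [[1, 4], [2]].
After inserting 3: P = [[1, 3], [2, 4]].

The final insertion tableau P = [[1, 3], [2, 4]] has shape [2, 2].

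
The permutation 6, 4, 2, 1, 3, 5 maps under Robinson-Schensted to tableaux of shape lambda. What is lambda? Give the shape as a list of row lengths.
RSK row insertion gives P = [[1, 3, 5], [2], [4], [6]], which has shape [3, 1, 1, 1].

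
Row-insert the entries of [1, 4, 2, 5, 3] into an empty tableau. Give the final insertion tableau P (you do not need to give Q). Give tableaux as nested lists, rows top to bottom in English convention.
P = [[1, 2, 3], [4, 5]]

Insert 1: appended to row 1. P = [[1]].
Insert 4: appended to row 1. P = [[1, 4]].
Insert 2: 2 bumps 4 from row 1; 4 starts row 2. P = [[1, 2], [4]].
Insert 5: appended to row 1. P = [[1, 2, 5], [4]].
Insert 3: 3 bumps 5 from row 1; 5 appends to row 2. P = [[1, 2, 3], [4, 5]].

So P = [[1, 2, 3], [4, 5]].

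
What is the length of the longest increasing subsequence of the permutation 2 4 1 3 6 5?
3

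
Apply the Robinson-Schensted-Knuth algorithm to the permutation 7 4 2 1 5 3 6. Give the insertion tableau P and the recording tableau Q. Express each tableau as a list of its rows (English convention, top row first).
P = [[1, 3, 6], [2, 5], [4], [7]], Q = [[1, 5, 7], [2, 6], [3], [4]]

Insert each entry of the permutation into P by Schensted row insertion, recording in Q the position of each new cell.

After inserting 7: P = [[7]].
After inserting 4: P = [[4], [7]].
After inserting 2: P = [[2], [4], [7]].
After inserting 1: P = [[1], [2], [4], [7]].
After inserting 5: P = [[1, 5], [2], [4], [7]].
After inserting 3: P = [[1, 3], [2, 5], [4], [7]].
After inserting 6: P = [[1, 3, 6], [2, 5], [4], [7]].

So P = [[1, 3, 6], [2, 5], [4], [7]], Q = [[1, 5, 7], [2, 6], [3], [4]].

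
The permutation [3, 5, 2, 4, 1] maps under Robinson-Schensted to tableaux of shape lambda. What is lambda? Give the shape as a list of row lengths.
Row-insert each entry into an empty tableau.

After inserting 3: P = [[3]].
After inserting 5: P = [[3, 5]].
After inserting 2: P = [[2, 5], [3]].
After inserting 4: P = [[2, 4], [3, 5]].
After inserting 1: P = [[1, 4], [2, 5], [3]].

The final insertion tableau P = [[1, 4], [2, 5], [3]] has shape [2, 2, 1].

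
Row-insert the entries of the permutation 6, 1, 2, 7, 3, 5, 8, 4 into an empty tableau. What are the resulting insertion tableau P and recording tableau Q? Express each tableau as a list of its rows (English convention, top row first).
P = [[1, 2, 3, 4, 8], [5, 7], [6]], Q = [[1, 3, 4, 6, 7], [2, 5], [8]]

Insert each entry of the permutation into P by Schensted row insertion, recording in Q the position of each new cell.

Insert 6: appended to row 1. P = [[6]], Q = [[1]].
Insert 1: 1 bumps 6 from row 1; 6 starts row 2. P = [[1], [6]], Q = [[1], [2]].
Insert 2: appended to row 1. P = [[1, 2], [6]], Q = [[1, 3], [2]].
Insert 7: appended to row 1. P = [[1, 2, 7], [6]], Q = [[1, 3, 4], [2]].
Insert 3: 3 bumps 7 from row 1; 7 appends to row 2. P = [[1, 2, 3], [6, 7]], Q = [[1, 3, 4], [2, 5]].
Insert 5: appended to row 1. P = [[1, 2, 3, 5], [6, 7]], Q = [[1, 3, 4, 6], [2, 5]].
Insert 8: appended to row 1. P = [[1, 2, 3, 5, 8], [6, 7]], Q = [[1, 3, 4, 6, 7], [2, 5]].
Insert 4: 4 bumps 5 from row 1; 5 bumps 6 from row 2; 6 starts row 3. P = [[1, 2, 3, 4, 8], [5, 7], [6]], Q = [[1, 3, 4, 6, 7], [2, 5], [8]].

So P = [[1, 2, 3, 4, 8], [5, 7], [6]], Q = [[1, 3, 4, 6, 7], [2, 5], [8]].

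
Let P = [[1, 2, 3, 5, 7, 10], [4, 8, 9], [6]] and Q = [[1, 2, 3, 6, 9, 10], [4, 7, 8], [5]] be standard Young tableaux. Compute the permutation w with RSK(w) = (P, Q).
Reverse the RSK construction: for i from n down to 1, find the cell of Q containing i, remove the entry at that cell from P, and reverse-bump it up through P; the value ejected from row 1 is w(i).

Step i=10: Q has 10 at row 1, column 6; remove that cell from P, ejecting 10. So w(10) = 10. P is now [[1, 2, 3, 5, 7], [4, 8, 9], [6]].
Step i=9: Q has 9 at row 1, column 5; remove that cell from P, ejecting 7. So w(9) = 7. P is now [[1, 2, 3, 5], [4, 8, 9], [6]].
Step i=8: Q has 8 at row 2, column 3; remove 9 from row 2 of P and reverse-bump: 9 enters row 1 and ejects 5. So w(8) = 5. P is now [[1, 2, 3, 9], [4, 8], [6]].
Step i=7: Q has 7 at row 2, column 2; remove 8 from row 2 of P and reverse-bump: 8 enters row 1 and ejects 3. So w(7) = 3. P is now [[1, 2, 8, 9], [4], [6]].
Step i=6: Q has 6 at row 1, column 4; remove that cell from P, ejecting 9. So w(6) = 9. P is now [[1, 2, 8], [4], [6]].
Step i=5: Q has 5 at row 3, column 1; remove 6 from row 3 of P and reverse-bump: 6 enters row 2 and ejects 4; 4 enters row 1 and ejects 2. So w(5) = 2. P is now [[1, 4, 8], [6]].
Step i=4: Q has 4 at row 2, column 1; remove 6 from row 2 of P and reverse-bump: 6 enters row 1 and ejects 4. So w(4) = 4. P is now [[1, 6, 8]].
Step i=3: Q has 3 at row 1, column 3; remove that cell from P, ejecting 8. So w(3) = 8. P is now [[1, 6]].
Step i=2: Q has 2 at row 1, column 2; remove that cell from P, ejecting 6. So w(2) = 6. P is now [[1]].
Step i=1: Q has 1 at row 1, column 1; remove that cell from P, ejecting 1. So w(1) = 1. P is now [].

So w = 1 6 8 4 2 9 3 5 7 10.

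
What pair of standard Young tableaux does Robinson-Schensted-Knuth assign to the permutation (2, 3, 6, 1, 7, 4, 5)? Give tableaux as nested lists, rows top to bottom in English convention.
Insert each entry of the permutation into P by Schensted row insertion, recording in Q the position of each new cell.

After inserting 2: P = [[2]].
After inserting 3: P = [[2, 3]].
After inserting 6: P = [[2, 3, 6]].
After inserting 1: P = [[1, 3, 6], [2]].
After inserting 7: P = [[1, 3, 6, 7], [2]].
After inserting 4: P = [[1, 3, 4, 7], [2, 6]].
After inserting 5: P = [[1, 3, 4, 5], [2, 6, 7]].

So P = [[1, 3, 4, 5], [2, 6, 7]], Q = [[1, 2, 3, 5], [4, 6, 7]].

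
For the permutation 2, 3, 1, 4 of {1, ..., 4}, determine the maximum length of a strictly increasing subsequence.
3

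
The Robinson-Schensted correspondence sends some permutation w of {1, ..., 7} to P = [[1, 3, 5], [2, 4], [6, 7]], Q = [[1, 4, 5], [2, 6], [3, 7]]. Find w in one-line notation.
Reverse RSK: for i = n, n-1, ..., 1, locate i in Q, remove the corresponding corner cell from P, and reverse-bump its entry up through P; the value ejected from row 1 is w(i).

So w = 6 2 1 4 7 5 3.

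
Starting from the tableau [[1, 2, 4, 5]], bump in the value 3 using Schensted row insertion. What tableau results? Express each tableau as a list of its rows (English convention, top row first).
[[1, 2, 3, 5], [4]]

In row 1, 3 replaces 4 (the leftmost entry greater than 3); 4 is bumped to row 2. 4 starts a new row 2. The new tableau is [[1, 2, 3, 5], [4]].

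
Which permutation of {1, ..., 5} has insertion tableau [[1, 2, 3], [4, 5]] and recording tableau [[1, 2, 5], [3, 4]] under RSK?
Reverse the RSK construction: for i from n down to 1, find the cell of Q containing i, remove the entry at that cell from P, and reverse-bump it up through P; the value ejected from row 1 is w(i).

Step i=5: Q has 5 at row 1, column 3; remove that cell from P, ejecting 3. So w(5) = 3. P is now [[1, 2], [4, 5]].
Step i=4: Q has 4 at row 2, column 2; remove 5 from row 2 of P and reverse-bump: 5 enters row 1 and ejects 2. So w(4) = 2. P is now [[1, 5], [4]].
Step i=3: Q has 3 at row 2, column 1; remove 4 from row 2 of P and reverse-bump: 4 enters row 1 and ejects 1. So w(3) = 1. P is now [[4, 5]].
Step i=2: Q has 2 at row 1, column 2; remove that cell from P, ejecting 5. So w(2) = 5. P is now [[4]].
Step i=1: Q has 1 at row 1, column 1; remove that cell from P, ejecting 4. So w(1) = 4. P is now [].

So w = 4 5 1 2 3.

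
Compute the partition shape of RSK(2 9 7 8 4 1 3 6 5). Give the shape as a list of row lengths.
Row-insert each entry into an empty tableau.

After inserting 2: P = [[2]].
After inserting 9: P = [[2, 9]].
After inserting 7: P = [[2, 7], [9]].
After inserting 8: P = [[2, 7, 8], [9]].
After inserting 4: P = [[2, 4, 8], [7], [9]].
After inserting 1: P = [[1, 4, 8], [2], [7], [9]].
After inserting 3: P = [[1, 3, 8], [2, 4], [7], [9]].
After inserting 6: P = [[1, 3, 6], [2, 4, 8], [7], [9]].
After inserting 5: P = [[1, 3, 5], [2, 4, 6], [7, 8], [9]].

The final insertion tableau P = [[1, 3, 5], [2, 4, 6], [7, 8], [9]] has shape [3, 3, 2, 1].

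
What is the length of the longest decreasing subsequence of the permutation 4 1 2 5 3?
2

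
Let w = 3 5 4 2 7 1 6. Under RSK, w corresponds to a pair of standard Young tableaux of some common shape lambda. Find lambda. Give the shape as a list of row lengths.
Row-insert each entry into an empty tableau.

After inserting 3: P = [[3]].
After inserting 5: P = [[3, 5]].
After inserting 4: P = [[3, 4], [5]].
After inserting 2: P = [[2, 4], [3], [5]].
After inserting 7: P = [[2, 4, 7], [3], [5]].
After inserting 1: P = [[1, 4, 7], [2], [3], [5]].
After inserting 6: P = [[1, 4, 6], [2, 7], [3], [5]].

The final insertion tableau P = [[1, 4, 6], [2, 7], [3], [5]] has shape [3, 2, 1, 1].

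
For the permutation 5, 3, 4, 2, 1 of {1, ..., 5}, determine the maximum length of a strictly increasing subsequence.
2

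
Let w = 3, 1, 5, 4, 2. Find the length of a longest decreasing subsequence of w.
3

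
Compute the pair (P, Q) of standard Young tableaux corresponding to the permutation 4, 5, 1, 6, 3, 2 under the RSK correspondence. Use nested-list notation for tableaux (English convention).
P = [[1, 2, 6], [3, 5], [4]], Q = [[1, 2, 4], [3, 5], [6]]

Insert each entry of the permutation into P by Schensted row insertion, recording in Q the position of each new cell.

Insert 4: appended to row 1. P = [[4]].
Insert 5: appended to row 1. P = [[4, 5]].
Insert 1: 1 bumps 4 from row 1; 4 starts row 2. P = [[1, 5], [4]].
Insert 6: appended to row 1. P = [[1, 5, 6], [4]].
Insert 3: 3 bumps 5 from row 1; 5 appends to row 2. P = [[1, 3, 6], [4, 5]].
Insert 2: 2 bumps 3 from row 1; 3 bumps 4 from row 2; 4 starts row 3. P = [[1, 2, 6], [3, 5], [4]].

So P = [[1, 2, 6], [3, 5], [4]], Q = [[1, 2, 4], [3, 5], [6]].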